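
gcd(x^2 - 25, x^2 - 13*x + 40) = x - 5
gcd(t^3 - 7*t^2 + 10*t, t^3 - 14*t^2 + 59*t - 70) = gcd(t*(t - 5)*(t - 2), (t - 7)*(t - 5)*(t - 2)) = t^2 - 7*t + 10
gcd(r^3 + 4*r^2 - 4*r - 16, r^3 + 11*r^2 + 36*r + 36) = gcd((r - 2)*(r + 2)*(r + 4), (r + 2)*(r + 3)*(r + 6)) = r + 2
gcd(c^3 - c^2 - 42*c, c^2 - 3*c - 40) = 1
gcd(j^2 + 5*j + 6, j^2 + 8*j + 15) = j + 3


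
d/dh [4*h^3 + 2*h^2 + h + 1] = 12*h^2 + 4*h + 1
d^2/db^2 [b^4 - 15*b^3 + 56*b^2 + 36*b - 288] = 12*b^2 - 90*b + 112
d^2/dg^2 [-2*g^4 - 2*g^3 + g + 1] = 12*g*(-2*g - 1)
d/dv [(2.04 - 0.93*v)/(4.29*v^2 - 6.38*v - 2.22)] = (3.9897*v^2 - 17.5032*v + 15.0798)/(18.4041*v^4 - 54.7404*v^3 + 21.6568*v^2 + 28.3272*v + 4.9284)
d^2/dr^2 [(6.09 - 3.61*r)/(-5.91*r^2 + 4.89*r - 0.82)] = ((107.2896 - 128.0106*r)*(5.91*r^2 - 4.89*r + 0.82) + (3.61*r - 6.09)*(11.82*r - 4.89)*(23.64*r - 9.78))/(5.91*r^2 - 4.89*r + 0.82)^3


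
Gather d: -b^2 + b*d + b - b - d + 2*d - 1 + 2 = -b^2 + d*(b + 1) + 1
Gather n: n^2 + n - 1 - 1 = n^2 + n - 2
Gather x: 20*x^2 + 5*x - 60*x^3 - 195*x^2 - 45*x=-60*x^3 - 175*x^2 - 40*x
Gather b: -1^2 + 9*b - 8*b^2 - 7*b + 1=-8*b^2 + 2*b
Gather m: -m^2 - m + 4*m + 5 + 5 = -m^2 + 3*m + 10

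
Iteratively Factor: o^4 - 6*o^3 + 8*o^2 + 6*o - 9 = (o - 3)*(o^3 - 3*o^2 - o + 3) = (o - 3)^2*(o^2 - 1) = (o - 3)^2*(o + 1)*(o - 1)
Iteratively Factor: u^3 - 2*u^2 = (u)*(u^2 - 2*u) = u^2*(u - 2)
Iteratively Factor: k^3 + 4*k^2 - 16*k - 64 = (k + 4)*(k^2 - 16) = (k - 4)*(k + 4)*(k + 4)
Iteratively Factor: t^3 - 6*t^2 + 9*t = (t)*(t^2 - 6*t + 9) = t*(t - 3)*(t - 3)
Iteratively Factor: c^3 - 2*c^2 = (c - 2)*(c^2) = c*(c - 2)*(c)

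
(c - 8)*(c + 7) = c^2 - c - 56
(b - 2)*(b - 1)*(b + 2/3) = b^3 - 7*b^2/3 + 4/3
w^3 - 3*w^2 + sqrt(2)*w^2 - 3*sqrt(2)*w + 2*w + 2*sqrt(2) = (w - 2)*(w - 1)*(w + sqrt(2))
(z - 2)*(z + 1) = z^2 - z - 2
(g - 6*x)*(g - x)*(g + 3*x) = g^3 - 4*g^2*x - 15*g*x^2 + 18*x^3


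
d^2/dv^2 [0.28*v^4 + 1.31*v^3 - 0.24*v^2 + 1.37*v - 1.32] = 3.36*v^2 + 7.86*v - 0.48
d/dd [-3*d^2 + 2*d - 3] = 2 - 6*d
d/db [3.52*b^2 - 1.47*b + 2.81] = 7.04*b - 1.47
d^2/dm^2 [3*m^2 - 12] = 6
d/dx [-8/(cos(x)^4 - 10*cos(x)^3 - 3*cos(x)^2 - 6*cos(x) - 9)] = 16*(-2*cos(x)^3 + 15*cos(x)^2 + 3*cos(x) + 3)*sin(x)/(-cos(x)^4 + 10*cos(x)^3 + 3*cos(x)^2 + 6*cos(x) + 9)^2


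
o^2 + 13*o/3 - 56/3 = (o - 8/3)*(o + 7)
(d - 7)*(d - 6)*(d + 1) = d^3 - 12*d^2 + 29*d + 42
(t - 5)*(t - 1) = t^2 - 6*t + 5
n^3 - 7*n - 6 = (n - 3)*(n + 1)*(n + 2)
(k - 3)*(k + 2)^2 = k^3 + k^2 - 8*k - 12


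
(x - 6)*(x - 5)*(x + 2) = x^3 - 9*x^2 + 8*x + 60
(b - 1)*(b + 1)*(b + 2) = b^3 + 2*b^2 - b - 2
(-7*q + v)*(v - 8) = -7*q*v + 56*q + v^2 - 8*v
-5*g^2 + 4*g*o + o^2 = (-g + o)*(5*g + o)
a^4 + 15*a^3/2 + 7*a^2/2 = a^2*(a + 1/2)*(a + 7)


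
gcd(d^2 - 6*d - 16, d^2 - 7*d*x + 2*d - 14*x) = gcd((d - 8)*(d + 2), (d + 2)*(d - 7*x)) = d + 2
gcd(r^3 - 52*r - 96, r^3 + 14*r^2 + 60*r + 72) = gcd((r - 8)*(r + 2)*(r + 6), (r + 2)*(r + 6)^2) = r^2 + 8*r + 12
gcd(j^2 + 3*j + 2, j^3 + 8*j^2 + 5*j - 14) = j + 2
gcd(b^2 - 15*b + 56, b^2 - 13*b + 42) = b - 7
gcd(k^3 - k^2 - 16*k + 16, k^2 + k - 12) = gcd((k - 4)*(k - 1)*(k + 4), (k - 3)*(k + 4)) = k + 4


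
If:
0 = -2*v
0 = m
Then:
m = 0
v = 0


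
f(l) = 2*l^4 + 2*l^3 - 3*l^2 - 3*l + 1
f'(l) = 8*l^3 + 6*l^2 - 6*l - 3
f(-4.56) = 627.41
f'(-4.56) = -609.43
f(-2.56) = 41.36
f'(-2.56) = -82.54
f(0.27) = 0.02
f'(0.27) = -4.03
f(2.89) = 155.06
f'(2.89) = 222.87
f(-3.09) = 104.95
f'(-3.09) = -163.20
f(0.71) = -1.42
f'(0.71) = -1.37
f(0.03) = 0.91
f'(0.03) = -3.17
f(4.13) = 660.20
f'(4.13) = 638.12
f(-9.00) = 11449.00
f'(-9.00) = -5295.00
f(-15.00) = 93871.00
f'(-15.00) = -25563.00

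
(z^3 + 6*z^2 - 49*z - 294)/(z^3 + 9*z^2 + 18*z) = (z^2 - 49)/(z*(z + 3))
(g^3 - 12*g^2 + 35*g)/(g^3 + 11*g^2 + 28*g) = (g^2 - 12*g + 35)/(g^2 + 11*g + 28)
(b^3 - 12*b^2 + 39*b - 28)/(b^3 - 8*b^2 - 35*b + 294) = (b^2 - 5*b + 4)/(b^2 - b - 42)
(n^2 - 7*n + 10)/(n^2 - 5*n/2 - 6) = 2*(-n^2 + 7*n - 10)/(-2*n^2 + 5*n + 12)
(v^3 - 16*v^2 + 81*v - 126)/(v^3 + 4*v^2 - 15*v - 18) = (v^2 - 13*v + 42)/(v^2 + 7*v + 6)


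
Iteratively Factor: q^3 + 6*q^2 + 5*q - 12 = (q - 1)*(q^2 + 7*q + 12) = (q - 1)*(q + 4)*(q + 3)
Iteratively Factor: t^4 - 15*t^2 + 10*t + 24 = (t + 1)*(t^3 - t^2 - 14*t + 24) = (t + 1)*(t + 4)*(t^2 - 5*t + 6) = (t - 3)*(t + 1)*(t + 4)*(t - 2)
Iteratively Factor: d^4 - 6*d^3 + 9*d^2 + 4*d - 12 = (d - 3)*(d^3 - 3*d^2 + 4) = (d - 3)*(d - 2)*(d^2 - d - 2) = (d - 3)*(d - 2)*(d + 1)*(d - 2)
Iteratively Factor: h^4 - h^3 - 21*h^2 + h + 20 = (h + 1)*(h^3 - 2*h^2 - 19*h + 20) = (h - 1)*(h + 1)*(h^2 - h - 20) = (h - 1)*(h + 1)*(h + 4)*(h - 5)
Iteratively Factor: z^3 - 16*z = (z - 4)*(z^2 + 4*z) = (z - 4)*(z + 4)*(z)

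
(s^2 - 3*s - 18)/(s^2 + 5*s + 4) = (s^2 - 3*s - 18)/(s^2 + 5*s + 4)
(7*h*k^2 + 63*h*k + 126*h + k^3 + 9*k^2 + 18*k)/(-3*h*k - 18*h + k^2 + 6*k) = (-7*h*k - 21*h - k^2 - 3*k)/(3*h - k)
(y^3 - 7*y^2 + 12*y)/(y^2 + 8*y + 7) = y*(y^2 - 7*y + 12)/(y^2 + 8*y + 7)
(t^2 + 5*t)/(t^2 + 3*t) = (t + 5)/(t + 3)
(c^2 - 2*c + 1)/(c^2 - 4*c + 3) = (c - 1)/(c - 3)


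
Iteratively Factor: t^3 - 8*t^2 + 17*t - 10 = (t - 2)*(t^2 - 6*t + 5) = (t - 2)*(t - 1)*(t - 5)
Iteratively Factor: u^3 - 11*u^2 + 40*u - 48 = (u - 3)*(u^2 - 8*u + 16) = (u - 4)*(u - 3)*(u - 4)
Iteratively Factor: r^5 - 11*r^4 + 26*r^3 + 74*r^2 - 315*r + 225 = (r - 5)*(r^4 - 6*r^3 - 4*r^2 + 54*r - 45) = (r - 5)^2*(r^3 - r^2 - 9*r + 9) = (r - 5)^2*(r - 3)*(r^2 + 2*r - 3) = (r - 5)^2*(r - 3)*(r - 1)*(r + 3)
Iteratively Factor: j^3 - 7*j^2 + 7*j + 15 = (j - 3)*(j^2 - 4*j - 5) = (j - 3)*(j + 1)*(j - 5)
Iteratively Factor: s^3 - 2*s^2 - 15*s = (s - 5)*(s^2 + 3*s) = (s - 5)*(s + 3)*(s)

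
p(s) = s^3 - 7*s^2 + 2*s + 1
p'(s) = 3*s^2 - 14*s + 2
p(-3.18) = -108.30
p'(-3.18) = 76.86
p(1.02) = -3.18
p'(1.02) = -9.16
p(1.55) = -8.99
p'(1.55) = -12.49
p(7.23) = 27.48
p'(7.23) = 57.60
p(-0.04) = 0.91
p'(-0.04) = 2.56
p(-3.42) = -127.72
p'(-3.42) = 84.97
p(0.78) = -1.22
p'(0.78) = -7.09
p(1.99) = -14.86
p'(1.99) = -13.98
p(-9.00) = -1313.00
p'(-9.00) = 371.00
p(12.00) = 745.00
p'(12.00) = 266.00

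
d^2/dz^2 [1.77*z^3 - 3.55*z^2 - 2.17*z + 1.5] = 10.62*z - 7.1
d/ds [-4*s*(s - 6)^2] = 12*(2 - s)*(s - 6)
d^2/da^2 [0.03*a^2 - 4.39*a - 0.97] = 0.0600000000000000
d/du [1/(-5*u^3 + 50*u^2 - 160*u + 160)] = (3*u^2 - 20*u + 32)/(5*(u^3 - 10*u^2 + 32*u - 32)^2)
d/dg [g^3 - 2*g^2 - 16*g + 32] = 3*g^2 - 4*g - 16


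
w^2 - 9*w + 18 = (w - 6)*(w - 3)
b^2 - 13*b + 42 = (b - 7)*(b - 6)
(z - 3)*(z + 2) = z^2 - z - 6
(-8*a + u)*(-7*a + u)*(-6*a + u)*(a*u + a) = -336*a^4*u - 336*a^4 + 146*a^3*u^2 + 146*a^3*u - 21*a^2*u^3 - 21*a^2*u^2 + a*u^4 + a*u^3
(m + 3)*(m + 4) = m^2 + 7*m + 12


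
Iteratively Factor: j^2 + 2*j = (j + 2)*(j)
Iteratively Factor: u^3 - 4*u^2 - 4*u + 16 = (u - 4)*(u^2 - 4) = (u - 4)*(u + 2)*(u - 2)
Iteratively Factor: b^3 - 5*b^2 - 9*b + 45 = (b + 3)*(b^2 - 8*b + 15) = (b - 3)*(b + 3)*(b - 5)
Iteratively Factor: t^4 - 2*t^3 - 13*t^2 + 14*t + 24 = (t - 2)*(t^3 - 13*t - 12) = (t - 2)*(t + 3)*(t^2 - 3*t - 4) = (t - 2)*(t + 1)*(t + 3)*(t - 4)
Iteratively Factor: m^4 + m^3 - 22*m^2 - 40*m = (m + 4)*(m^3 - 3*m^2 - 10*m) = (m - 5)*(m + 4)*(m^2 + 2*m) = (m - 5)*(m + 2)*(m + 4)*(m)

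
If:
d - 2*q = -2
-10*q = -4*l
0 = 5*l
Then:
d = -2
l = 0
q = 0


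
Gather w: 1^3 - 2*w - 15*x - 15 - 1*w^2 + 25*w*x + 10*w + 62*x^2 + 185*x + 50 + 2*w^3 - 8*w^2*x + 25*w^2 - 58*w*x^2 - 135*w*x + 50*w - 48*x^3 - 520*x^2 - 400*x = 2*w^3 + w^2*(24 - 8*x) + w*(-58*x^2 - 110*x + 58) - 48*x^3 - 458*x^2 - 230*x + 36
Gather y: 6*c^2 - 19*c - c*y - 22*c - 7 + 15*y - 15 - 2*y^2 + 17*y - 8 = 6*c^2 - 41*c - 2*y^2 + y*(32 - c) - 30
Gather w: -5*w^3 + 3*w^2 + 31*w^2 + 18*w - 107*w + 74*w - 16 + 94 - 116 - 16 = -5*w^3 + 34*w^2 - 15*w - 54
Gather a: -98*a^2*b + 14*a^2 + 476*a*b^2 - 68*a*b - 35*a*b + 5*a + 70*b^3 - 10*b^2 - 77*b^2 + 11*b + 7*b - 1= a^2*(14 - 98*b) + a*(476*b^2 - 103*b + 5) + 70*b^3 - 87*b^2 + 18*b - 1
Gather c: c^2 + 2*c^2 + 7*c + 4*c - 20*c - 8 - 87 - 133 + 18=3*c^2 - 9*c - 210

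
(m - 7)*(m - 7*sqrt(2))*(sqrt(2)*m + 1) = sqrt(2)*m^3 - 13*m^2 - 7*sqrt(2)*m^2 - 7*sqrt(2)*m + 91*m + 49*sqrt(2)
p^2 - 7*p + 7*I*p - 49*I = (p - 7)*(p + 7*I)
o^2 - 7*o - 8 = (o - 8)*(o + 1)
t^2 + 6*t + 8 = (t + 2)*(t + 4)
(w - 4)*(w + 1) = w^2 - 3*w - 4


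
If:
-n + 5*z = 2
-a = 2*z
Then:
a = -2*z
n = 5*z - 2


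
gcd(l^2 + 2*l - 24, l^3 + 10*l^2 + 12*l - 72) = l + 6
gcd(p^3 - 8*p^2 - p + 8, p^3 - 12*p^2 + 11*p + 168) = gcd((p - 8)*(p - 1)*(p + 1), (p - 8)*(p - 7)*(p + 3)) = p - 8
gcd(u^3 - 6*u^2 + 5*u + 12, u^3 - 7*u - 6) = u^2 - 2*u - 3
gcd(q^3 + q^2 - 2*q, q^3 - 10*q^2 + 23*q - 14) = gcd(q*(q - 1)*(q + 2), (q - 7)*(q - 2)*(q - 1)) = q - 1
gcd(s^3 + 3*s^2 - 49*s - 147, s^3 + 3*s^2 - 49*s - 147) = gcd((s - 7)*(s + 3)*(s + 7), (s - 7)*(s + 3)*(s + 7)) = s^3 + 3*s^2 - 49*s - 147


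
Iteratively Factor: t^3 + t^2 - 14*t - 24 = (t + 3)*(t^2 - 2*t - 8) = (t - 4)*(t + 3)*(t + 2)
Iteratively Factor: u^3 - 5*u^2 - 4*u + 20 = (u + 2)*(u^2 - 7*u + 10) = (u - 2)*(u + 2)*(u - 5)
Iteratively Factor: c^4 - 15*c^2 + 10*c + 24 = (c - 3)*(c^3 + 3*c^2 - 6*c - 8) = (c - 3)*(c + 4)*(c^2 - c - 2) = (c - 3)*(c - 2)*(c + 4)*(c + 1)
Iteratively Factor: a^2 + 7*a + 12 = (a + 4)*(a + 3)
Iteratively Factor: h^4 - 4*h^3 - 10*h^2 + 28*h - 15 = (h - 1)*(h^3 - 3*h^2 - 13*h + 15) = (h - 1)^2*(h^2 - 2*h - 15) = (h - 5)*(h - 1)^2*(h + 3)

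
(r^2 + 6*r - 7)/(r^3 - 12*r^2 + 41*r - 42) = (r^2 + 6*r - 7)/(r^3 - 12*r^2 + 41*r - 42)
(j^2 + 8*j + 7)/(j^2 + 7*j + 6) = (j + 7)/(j + 6)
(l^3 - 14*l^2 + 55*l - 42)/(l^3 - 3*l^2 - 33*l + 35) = (l - 6)/(l + 5)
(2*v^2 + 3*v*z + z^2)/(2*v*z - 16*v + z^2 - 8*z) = (v + z)/(z - 8)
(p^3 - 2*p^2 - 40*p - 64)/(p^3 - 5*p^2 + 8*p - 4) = (p^3 - 2*p^2 - 40*p - 64)/(p^3 - 5*p^2 + 8*p - 4)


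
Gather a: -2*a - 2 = -2*a - 2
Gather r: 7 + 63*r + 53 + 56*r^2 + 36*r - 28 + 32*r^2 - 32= 88*r^2 + 99*r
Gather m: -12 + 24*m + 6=24*m - 6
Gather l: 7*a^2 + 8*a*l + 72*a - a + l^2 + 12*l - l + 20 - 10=7*a^2 + 71*a + l^2 + l*(8*a + 11) + 10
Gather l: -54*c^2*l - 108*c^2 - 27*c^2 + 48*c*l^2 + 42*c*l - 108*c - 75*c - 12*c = -135*c^2 + 48*c*l^2 - 195*c + l*(-54*c^2 + 42*c)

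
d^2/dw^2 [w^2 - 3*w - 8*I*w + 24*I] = 2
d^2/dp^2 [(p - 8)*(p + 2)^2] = 6*p - 8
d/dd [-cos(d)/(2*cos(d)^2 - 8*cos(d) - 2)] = (sin(d)^2 - 2)*sin(d)/(2*(sin(d)^2 + 4*cos(d))^2)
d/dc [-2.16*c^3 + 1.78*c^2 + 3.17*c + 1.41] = -6.48*c^2 + 3.56*c + 3.17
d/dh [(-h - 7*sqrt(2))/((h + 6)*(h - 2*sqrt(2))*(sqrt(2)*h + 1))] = (sqrt(2)*(h + 6)*(h - 2*sqrt(2))*(h + 7*sqrt(2)) - (h + 6)*(h - 2*sqrt(2))*(sqrt(2)*h + 1) + (h + 6)*(h + 7*sqrt(2))*(sqrt(2)*h + 1) + (h - 2*sqrt(2))*(h + 7*sqrt(2))*(sqrt(2)*h + 1))/((h + 6)^2*(h - 2*sqrt(2))^2*(sqrt(2)*h + 1)^2)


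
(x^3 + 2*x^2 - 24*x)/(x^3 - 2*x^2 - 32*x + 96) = x/(x - 4)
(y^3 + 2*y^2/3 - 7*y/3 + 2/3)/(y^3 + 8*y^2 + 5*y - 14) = (y - 1/3)/(y + 7)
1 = 1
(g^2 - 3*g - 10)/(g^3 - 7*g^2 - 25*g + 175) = (g + 2)/(g^2 - 2*g - 35)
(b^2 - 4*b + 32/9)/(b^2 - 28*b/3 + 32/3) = (b - 8/3)/(b - 8)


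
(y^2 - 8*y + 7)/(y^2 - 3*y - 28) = (y - 1)/(y + 4)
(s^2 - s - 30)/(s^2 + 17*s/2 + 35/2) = 2*(s - 6)/(2*s + 7)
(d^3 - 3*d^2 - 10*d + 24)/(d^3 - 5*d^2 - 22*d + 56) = (d^2 - d - 12)/(d^2 - 3*d - 28)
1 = 1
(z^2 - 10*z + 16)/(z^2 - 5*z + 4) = (z^2 - 10*z + 16)/(z^2 - 5*z + 4)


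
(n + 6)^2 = n^2 + 12*n + 36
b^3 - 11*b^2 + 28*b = b*(b - 7)*(b - 4)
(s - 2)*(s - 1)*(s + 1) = s^3 - 2*s^2 - s + 2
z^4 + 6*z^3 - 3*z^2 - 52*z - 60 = (z - 3)*(z + 2)^2*(z + 5)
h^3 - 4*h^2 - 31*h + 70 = (h - 7)*(h - 2)*(h + 5)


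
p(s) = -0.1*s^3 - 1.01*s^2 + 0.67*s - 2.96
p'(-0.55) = 1.69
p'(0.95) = -1.52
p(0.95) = -3.32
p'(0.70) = -0.89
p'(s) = -0.3*s^2 - 2.02*s + 0.67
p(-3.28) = -12.49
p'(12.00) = -66.77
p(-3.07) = -11.64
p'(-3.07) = 4.04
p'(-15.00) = -36.53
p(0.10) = -2.90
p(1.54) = -4.69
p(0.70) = -3.02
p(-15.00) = 97.24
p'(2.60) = -6.61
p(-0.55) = -3.62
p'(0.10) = 0.46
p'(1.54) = -3.15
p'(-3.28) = 4.07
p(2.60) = -9.80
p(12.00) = -313.16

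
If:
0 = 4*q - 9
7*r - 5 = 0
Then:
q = 9/4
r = 5/7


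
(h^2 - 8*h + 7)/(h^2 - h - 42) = (h - 1)/(h + 6)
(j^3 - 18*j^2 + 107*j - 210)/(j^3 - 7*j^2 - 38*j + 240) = (j^2 - 13*j + 42)/(j^2 - 2*j - 48)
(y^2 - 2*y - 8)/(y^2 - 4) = (y - 4)/(y - 2)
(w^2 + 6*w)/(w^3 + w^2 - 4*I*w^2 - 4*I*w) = (w + 6)/(w^2 + w - 4*I*w - 4*I)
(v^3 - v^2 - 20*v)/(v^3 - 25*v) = (v + 4)/(v + 5)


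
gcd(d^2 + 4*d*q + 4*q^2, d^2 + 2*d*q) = d + 2*q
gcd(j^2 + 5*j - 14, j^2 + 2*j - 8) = j - 2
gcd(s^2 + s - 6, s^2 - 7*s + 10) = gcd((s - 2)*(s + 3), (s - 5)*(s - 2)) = s - 2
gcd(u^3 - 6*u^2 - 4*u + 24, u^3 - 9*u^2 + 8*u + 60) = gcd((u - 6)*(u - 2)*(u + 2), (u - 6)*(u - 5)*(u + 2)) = u^2 - 4*u - 12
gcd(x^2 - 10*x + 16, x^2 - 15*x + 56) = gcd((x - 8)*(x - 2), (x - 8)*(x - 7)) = x - 8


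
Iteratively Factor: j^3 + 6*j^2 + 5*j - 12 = (j - 1)*(j^2 + 7*j + 12) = (j - 1)*(j + 3)*(j + 4)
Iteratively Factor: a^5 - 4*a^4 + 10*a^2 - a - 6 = (a - 1)*(a^4 - 3*a^3 - 3*a^2 + 7*a + 6) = (a - 2)*(a - 1)*(a^3 - a^2 - 5*a - 3) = (a - 3)*(a - 2)*(a - 1)*(a^2 + 2*a + 1) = (a - 3)*(a - 2)*(a - 1)*(a + 1)*(a + 1)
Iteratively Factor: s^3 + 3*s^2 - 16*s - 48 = (s - 4)*(s^2 + 7*s + 12) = (s - 4)*(s + 4)*(s + 3)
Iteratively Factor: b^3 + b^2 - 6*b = (b + 3)*(b^2 - 2*b) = b*(b + 3)*(b - 2)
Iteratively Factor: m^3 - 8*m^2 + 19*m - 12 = (m - 1)*(m^2 - 7*m + 12) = (m - 4)*(m - 1)*(m - 3)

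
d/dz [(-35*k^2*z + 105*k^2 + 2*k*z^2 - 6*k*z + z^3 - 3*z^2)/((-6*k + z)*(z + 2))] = (1050*k^3 + 23*k^2*z^2 - 258*k^2*z - 138*k^2 - 12*k*z^3 - 8*k*z^2 + 72*k*z + z^4 + 4*z^3 - 6*z^2)/(36*k^2*z^2 + 144*k^2*z + 144*k^2 - 12*k*z^3 - 48*k*z^2 - 48*k*z + z^4 + 4*z^3 + 4*z^2)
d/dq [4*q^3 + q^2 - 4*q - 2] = 12*q^2 + 2*q - 4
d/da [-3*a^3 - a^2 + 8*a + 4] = -9*a^2 - 2*a + 8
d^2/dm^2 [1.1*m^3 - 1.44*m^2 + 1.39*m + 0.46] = 6.6*m - 2.88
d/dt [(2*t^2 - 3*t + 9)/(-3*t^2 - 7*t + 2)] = (-23*t^2 + 62*t + 57)/(9*t^4 + 42*t^3 + 37*t^2 - 28*t + 4)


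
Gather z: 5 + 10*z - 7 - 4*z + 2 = 6*z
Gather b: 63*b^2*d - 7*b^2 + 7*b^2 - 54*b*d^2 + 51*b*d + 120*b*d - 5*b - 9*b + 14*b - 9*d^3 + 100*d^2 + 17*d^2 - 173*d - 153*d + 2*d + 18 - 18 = 63*b^2*d + b*(-54*d^2 + 171*d) - 9*d^3 + 117*d^2 - 324*d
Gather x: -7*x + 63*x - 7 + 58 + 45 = 56*x + 96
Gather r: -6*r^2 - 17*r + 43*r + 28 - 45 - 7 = -6*r^2 + 26*r - 24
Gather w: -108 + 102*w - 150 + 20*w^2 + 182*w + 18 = 20*w^2 + 284*w - 240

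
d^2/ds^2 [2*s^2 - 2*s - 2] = 4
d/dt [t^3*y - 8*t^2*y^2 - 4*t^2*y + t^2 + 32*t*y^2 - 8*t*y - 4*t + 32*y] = 3*t^2*y - 16*t*y^2 - 8*t*y + 2*t + 32*y^2 - 8*y - 4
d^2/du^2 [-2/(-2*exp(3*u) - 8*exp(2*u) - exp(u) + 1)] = 2*(2*(6*exp(2*u) + 16*exp(u) + 1)^2*exp(u) - (18*exp(2*u) + 32*exp(u) + 1)*(2*exp(3*u) + 8*exp(2*u) + exp(u) - 1))*exp(u)/(2*exp(3*u) + 8*exp(2*u) + exp(u) - 1)^3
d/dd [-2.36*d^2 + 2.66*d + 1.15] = 2.66 - 4.72*d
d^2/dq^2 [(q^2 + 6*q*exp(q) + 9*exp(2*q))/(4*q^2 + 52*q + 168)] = ((2*q + 13)^2*(q^2 + 6*q*exp(q) + 9*exp(2*q)) + (q^2 + 13*q + 42)^2*(3*q*exp(q) + 18*exp(2*q) + 6*exp(q) + 1) - (q^2 + 13*q + 42)*(q^2 + 6*q*exp(q) + 2*(2*q + 13)*(3*q*exp(q) + q + 9*exp(2*q) + 3*exp(q)) + 9*exp(2*q)))/(2*(q^2 + 13*q + 42)^3)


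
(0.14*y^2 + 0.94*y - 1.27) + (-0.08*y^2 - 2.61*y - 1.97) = 0.06*y^2 - 1.67*y - 3.24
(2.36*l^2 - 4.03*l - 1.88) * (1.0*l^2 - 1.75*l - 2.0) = 2.36*l^4 - 8.16*l^3 + 0.452500000000001*l^2 + 11.35*l + 3.76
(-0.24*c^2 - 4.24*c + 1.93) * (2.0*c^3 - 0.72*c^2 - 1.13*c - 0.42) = -0.48*c^5 - 8.3072*c^4 + 7.184*c^3 + 3.5024*c^2 - 0.4001*c - 0.8106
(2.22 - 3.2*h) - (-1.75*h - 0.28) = 2.5 - 1.45*h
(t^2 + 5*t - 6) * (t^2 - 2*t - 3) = t^4 + 3*t^3 - 19*t^2 - 3*t + 18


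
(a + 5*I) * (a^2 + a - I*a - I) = a^3 + a^2 + 4*I*a^2 + 5*a + 4*I*a + 5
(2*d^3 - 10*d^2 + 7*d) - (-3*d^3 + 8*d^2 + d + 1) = 5*d^3 - 18*d^2 + 6*d - 1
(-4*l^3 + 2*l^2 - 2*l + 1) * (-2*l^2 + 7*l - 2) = 8*l^5 - 32*l^4 + 26*l^3 - 20*l^2 + 11*l - 2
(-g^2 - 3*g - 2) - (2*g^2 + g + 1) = -3*g^2 - 4*g - 3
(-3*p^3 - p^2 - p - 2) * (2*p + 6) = -6*p^4 - 20*p^3 - 8*p^2 - 10*p - 12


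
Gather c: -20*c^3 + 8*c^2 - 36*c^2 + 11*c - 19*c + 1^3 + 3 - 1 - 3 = -20*c^3 - 28*c^2 - 8*c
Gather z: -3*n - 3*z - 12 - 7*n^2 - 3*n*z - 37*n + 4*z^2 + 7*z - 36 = -7*n^2 - 40*n + 4*z^2 + z*(4 - 3*n) - 48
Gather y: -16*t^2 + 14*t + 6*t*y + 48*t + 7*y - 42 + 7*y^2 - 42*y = -16*t^2 + 62*t + 7*y^2 + y*(6*t - 35) - 42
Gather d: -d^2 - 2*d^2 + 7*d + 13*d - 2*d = -3*d^2 + 18*d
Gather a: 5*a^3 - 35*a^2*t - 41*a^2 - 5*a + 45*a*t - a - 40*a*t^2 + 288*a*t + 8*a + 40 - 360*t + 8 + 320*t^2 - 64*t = 5*a^3 + a^2*(-35*t - 41) + a*(-40*t^2 + 333*t + 2) + 320*t^2 - 424*t + 48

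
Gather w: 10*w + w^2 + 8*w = w^2 + 18*w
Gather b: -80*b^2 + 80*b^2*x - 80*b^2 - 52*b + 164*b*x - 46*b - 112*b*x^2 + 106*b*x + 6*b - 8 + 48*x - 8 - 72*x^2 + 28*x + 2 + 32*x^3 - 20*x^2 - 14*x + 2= b^2*(80*x - 160) + b*(-112*x^2 + 270*x - 92) + 32*x^3 - 92*x^2 + 62*x - 12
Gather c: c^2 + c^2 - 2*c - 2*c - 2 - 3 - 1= 2*c^2 - 4*c - 6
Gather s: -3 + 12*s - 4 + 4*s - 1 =16*s - 8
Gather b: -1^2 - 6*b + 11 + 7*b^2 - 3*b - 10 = 7*b^2 - 9*b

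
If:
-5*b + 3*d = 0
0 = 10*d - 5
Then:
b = 3/10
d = 1/2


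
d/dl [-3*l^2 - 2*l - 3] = -6*l - 2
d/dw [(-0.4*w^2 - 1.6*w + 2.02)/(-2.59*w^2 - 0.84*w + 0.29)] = (-3.808*w^2 + 10.2316*w + 1.2328)/(6.7081*w^4 + 4.3512*w^3 - 0.7966*w^2 - 0.4872*w + 0.0841)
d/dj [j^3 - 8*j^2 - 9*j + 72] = 3*j^2 - 16*j - 9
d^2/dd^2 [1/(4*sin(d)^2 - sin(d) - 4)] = (64*sin(d)^4 - 12*sin(d)^3 - 31*sin(d)^2 + 20*sin(d) - 34)/(sin(d) + 4*cos(d)^2)^3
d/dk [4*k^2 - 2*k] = 8*k - 2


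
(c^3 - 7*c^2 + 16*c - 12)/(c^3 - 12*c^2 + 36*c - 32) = (c - 3)/(c - 8)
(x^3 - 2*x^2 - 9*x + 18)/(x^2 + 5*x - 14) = (x^2 - 9)/(x + 7)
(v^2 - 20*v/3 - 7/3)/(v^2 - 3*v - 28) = (v + 1/3)/(v + 4)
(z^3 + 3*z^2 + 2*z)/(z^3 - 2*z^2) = (z^2 + 3*z + 2)/(z*(z - 2))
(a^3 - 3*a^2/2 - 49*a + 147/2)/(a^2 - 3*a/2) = a - 49/a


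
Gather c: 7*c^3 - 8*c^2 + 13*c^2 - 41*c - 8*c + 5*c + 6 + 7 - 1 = 7*c^3 + 5*c^2 - 44*c + 12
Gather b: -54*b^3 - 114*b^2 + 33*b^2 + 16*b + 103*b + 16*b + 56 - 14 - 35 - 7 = -54*b^3 - 81*b^2 + 135*b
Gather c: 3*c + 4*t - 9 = 3*c + 4*t - 9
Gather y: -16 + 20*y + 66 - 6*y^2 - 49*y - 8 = -6*y^2 - 29*y + 42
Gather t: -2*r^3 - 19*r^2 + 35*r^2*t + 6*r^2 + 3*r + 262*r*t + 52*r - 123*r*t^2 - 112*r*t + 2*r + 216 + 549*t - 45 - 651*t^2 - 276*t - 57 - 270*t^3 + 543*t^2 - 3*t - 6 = -2*r^3 - 13*r^2 + 57*r - 270*t^3 + t^2*(-123*r - 108) + t*(35*r^2 + 150*r + 270) + 108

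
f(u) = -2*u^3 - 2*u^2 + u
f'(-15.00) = -1289.00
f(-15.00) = 6285.00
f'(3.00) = -65.00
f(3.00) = -69.00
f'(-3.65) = -64.34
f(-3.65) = 66.96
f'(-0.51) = 1.48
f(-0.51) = -0.76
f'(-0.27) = 1.64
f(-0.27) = -0.38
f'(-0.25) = 1.62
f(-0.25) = -0.34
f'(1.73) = -23.88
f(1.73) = -14.61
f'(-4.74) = -114.85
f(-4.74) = 163.32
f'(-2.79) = -34.54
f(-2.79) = 25.08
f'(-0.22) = 1.59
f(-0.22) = -0.30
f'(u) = -6*u^2 - 4*u + 1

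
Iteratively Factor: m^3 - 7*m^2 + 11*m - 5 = (m - 5)*(m^2 - 2*m + 1) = (m - 5)*(m - 1)*(m - 1)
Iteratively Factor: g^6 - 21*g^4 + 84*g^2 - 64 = (g - 2)*(g^5 + 2*g^4 - 17*g^3 - 34*g^2 + 16*g + 32) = (g - 2)*(g + 4)*(g^4 - 2*g^3 - 9*g^2 + 2*g + 8) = (g - 4)*(g - 2)*(g + 4)*(g^3 + 2*g^2 - g - 2) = (g - 4)*(g - 2)*(g + 2)*(g + 4)*(g^2 - 1) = (g - 4)*(g - 2)*(g - 1)*(g + 2)*(g + 4)*(g + 1)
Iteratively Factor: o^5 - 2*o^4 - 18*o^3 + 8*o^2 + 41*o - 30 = (o + 3)*(o^4 - 5*o^3 - 3*o^2 + 17*o - 10) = (o - 5)*(o + 3)*(o^3 - 3*o + 2) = (o - 5)*(o - 1)*(o + 3)*(o^2 + o - 2) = (o - 5)*(o - 1)^2*(o + 3)*(o + 2)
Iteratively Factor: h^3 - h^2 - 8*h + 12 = (h - 2)*(h^2 + h - 6) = (h - 2)*(h + 3)*(h - 2)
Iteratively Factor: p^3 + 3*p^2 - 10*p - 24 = (p + 2)*(p^2 + p - 12) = (p + 2)*(p + 4)*(p - 3)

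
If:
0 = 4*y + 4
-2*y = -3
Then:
No Solution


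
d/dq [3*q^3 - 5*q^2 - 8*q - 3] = 9*q^2 - 10*q - 8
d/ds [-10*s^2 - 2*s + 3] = -20*s - 2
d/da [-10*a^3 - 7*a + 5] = -30*a^2 - 7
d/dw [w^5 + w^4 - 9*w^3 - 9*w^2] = w*(5*w^3 + 4*w^2 - 27*w - 18)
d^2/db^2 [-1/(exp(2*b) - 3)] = 4*(-exp(2*b) - 3)*exp(2*b)/(exp(2*b) - 3)^3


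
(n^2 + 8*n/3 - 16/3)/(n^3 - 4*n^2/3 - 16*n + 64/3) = 1/(n - 4)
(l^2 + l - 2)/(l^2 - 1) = (l + 2)/(l + 1)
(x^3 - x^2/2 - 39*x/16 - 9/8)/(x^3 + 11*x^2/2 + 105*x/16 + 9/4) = (x - 2)/(x + 4)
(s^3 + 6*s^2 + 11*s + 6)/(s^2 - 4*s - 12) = (s^2 + 4*s + 3)/(s - 6)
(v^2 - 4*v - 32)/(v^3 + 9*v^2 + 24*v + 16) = (v - 8)/(v^2 + 5*v + 4)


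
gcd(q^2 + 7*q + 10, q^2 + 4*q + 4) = q + 2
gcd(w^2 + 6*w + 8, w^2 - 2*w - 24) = w + 4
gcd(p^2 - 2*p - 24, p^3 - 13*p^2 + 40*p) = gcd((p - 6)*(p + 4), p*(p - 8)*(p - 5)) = 1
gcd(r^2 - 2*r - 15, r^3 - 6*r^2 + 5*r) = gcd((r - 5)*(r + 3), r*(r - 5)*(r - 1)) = r - 5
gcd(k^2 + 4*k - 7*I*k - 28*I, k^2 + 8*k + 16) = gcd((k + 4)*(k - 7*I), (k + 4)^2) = k + 4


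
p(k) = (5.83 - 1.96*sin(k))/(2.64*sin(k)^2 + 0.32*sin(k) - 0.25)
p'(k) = (5.83 - 1.96*sin(k))*(-5.28*sin(k)*cos(k) - 0.32*cos(k))/(2.64*sin(k)^2 + 0.32*sin(k) - 0.25)^2 - 1.96*cos(k)/(2.64*sin(k)^2 + 0.32*sin(k) - 0.25) = (5.1744*sin(k)^2 - 30.7824*sin(k) - 1.3756)*cos(k)/(6.9696*sin(k)^4 + 1.6896*sin(k)^3 - 1.2176*sin(k)^2 - 0.16*sin(k) + 0.0625)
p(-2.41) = 9.99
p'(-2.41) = -31.34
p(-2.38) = 9.13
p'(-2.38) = -26.14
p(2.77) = 23.89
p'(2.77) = 240.94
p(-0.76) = 9.18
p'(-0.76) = 26.38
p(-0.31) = -63.06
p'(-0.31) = 778.66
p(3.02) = -32.45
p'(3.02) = 168.20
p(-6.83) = 23.03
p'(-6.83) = 154.82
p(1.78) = 1.51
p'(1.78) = 0.82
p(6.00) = -47.84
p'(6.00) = 412.27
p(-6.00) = 116.03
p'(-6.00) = -4434.75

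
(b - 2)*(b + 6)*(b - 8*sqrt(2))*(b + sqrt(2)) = b^4 - 7*sqrt(2)*b^3 + 4*b^3 - 28*sqrt(2)*b^2 - 28*b^2 - 64*b + 84*sqrt(2)*b + 192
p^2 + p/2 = p*(p + 1/2)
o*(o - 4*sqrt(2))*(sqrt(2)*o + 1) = sqrt(2)*o^3 - 7*o^2 - 4*sqrt(2)*o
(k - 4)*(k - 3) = k^2 - 7*k + 12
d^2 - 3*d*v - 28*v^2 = (d - 7*v)*(d + 4*v)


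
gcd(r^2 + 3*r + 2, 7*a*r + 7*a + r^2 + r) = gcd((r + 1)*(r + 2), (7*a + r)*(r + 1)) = r + 1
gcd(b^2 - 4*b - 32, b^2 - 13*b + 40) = b - 8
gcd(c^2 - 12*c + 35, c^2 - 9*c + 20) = c - 5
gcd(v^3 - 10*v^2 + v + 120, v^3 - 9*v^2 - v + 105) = v^2 - 2*v - 15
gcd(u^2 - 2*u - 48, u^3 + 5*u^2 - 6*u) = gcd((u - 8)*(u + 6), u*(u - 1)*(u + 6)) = u + 6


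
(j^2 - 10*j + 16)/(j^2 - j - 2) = (j - 8)/(j + 1)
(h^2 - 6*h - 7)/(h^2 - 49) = (h + 1)/(h + 7)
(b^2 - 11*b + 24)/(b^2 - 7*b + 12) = (b - 8)/(b - 4)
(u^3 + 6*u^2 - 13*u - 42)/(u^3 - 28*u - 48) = (u^2 + 4*u - 21)/(u^2 - 2*u - 24)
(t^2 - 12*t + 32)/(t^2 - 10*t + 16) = (t - 4)/(t - 2)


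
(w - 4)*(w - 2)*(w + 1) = w^3 - 5*w^2 + 2*w + 8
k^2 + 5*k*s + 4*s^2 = (k + s)*(k + 4*s)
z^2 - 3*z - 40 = (z - 8)*(z + 5)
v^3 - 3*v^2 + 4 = (v - 2)^2*(v + 1)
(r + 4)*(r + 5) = r^2 + 9*r + 20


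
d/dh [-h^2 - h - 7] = -2*h - 1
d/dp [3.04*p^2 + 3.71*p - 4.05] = 6.08*p + 3.71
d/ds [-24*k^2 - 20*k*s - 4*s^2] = -20*k - 8*s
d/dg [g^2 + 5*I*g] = 2*g + 5*I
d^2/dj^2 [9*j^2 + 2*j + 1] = 18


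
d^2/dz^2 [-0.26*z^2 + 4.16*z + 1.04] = -0.520000000000000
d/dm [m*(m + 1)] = 2*m + 1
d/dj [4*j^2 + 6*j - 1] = 8*j + 6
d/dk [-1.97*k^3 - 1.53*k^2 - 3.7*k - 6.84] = -5.91*k^2 - 3.06*k - 3.7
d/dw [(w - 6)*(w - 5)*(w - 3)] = 3*w^2 - 28*w + 63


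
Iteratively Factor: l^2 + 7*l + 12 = (l + 3)*(l + 4)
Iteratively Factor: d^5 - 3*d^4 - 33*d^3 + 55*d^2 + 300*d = (d + 4)*(d^4 - 7*d^3 - 5*d^2 + 75*d) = (d - 5)*(d + 4)*(d^3 - 2*d^2 - 15*d) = d*(d - 5)*(d + 4)*(d^2 - 2*d - 15) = d*(d - 5)*(d + 3)*(d + 4)*(d - 5)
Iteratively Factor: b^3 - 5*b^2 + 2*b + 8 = (b + 1)*(b^2 - 6*b + 8) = (b - 2)*(b + 1)*(b - 4)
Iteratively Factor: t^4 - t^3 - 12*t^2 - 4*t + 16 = (t - 4)*(t^3 + 3*t^2 - 4) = (t - 4)*(t + 2)*(t^2 + t - 2) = (t - 4)*(t + 2)^2*(t - 1)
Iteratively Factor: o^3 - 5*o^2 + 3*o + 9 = (o - 3)*(o^2 - 2*o - 3) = (o - 3)^2*(o + 1)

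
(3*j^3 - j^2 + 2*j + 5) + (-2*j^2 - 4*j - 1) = 3*j^3 - 3*j^2 - 2*j + 4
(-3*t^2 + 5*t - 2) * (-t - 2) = 3*t^3 + t^2 - 8*t + 4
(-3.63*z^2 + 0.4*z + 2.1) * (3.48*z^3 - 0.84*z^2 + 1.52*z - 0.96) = -12.6324*z^5 + 4.4412*z^4 + 1.4544*z^3 + 2.3288*z^2 + 2.808*z - 2.016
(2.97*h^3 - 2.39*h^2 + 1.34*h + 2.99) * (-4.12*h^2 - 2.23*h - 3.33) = -12.2364*h^5 + 3.2237*h^4 - 10.0812*h^3 - 7.3483*h^2 - 11.1299*h - 9.9567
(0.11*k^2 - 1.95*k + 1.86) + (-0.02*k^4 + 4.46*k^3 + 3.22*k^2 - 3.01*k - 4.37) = -0.02*k^4 + 4.46*k^3 + 3.33*k^2 - 4.96*k - 2.51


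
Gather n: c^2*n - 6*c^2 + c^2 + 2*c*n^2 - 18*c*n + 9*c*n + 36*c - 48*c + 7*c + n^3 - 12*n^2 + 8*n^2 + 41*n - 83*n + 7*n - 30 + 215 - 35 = -5*c^2 - 5*c + n^3 + n^2*(2*c - 4) + n*(c^2 - 9*c - 35) + 150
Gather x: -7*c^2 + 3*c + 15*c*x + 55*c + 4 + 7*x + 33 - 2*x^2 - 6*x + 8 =-7*c^2 + 58*c - 2*x^2 + x*(15*c + 1) + 45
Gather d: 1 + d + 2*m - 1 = d + 2*m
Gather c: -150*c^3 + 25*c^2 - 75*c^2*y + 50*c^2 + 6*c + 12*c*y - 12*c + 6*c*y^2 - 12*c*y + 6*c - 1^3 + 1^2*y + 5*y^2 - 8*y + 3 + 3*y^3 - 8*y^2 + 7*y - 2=-150*c^3 + c^2*(75 - 75*y) + 6*c*y^2 + 3*y^3 - 3*y^2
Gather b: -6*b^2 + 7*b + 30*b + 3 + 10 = -6*b^2 + 37*b + 13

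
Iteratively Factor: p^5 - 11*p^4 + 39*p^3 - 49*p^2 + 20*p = (p - 1)*(p^4 - 10*p^3 + 29*p^2 - 20*p) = (p - 4)*(p - 1)*(p^3 - 6*p^2 + 5*p) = (p - 4)*(p - 1)^2*(p^2 - 5*p) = (p - 5)*(p - 4)*(p - 1)^2*(p)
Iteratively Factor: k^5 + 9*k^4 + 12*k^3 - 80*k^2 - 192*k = (k + 4)*(k^4 + 5*k^3 - 8*k^2 - 48*k) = (k - 3)*(k + 4)*(k^3 + 8*k^2 + 16*k) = (k - 3)*(k + 4)^2*(k^2 + 4*k) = (k - 3)*(k + 4)^3*(k)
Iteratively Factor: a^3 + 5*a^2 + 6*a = (a + 3)*(a^2 + 2*a) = a*(a + 3)*(a + 2)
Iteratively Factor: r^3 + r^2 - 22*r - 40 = (r + 2)*(r^2 - r - 20) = (r - 5)*(r + 2)*(r + 4)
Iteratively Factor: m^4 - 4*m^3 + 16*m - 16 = (m - 2)*(m^3 - 2*m^2 - 4*m + 8) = (m - 2)^2*(m^2 - 4) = (m - 2)^3*(m + 2)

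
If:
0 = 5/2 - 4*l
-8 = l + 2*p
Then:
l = 5/8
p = -69/16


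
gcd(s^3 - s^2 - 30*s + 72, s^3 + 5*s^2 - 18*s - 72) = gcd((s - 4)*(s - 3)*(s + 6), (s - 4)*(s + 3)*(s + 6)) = s^2 + 2*s - 24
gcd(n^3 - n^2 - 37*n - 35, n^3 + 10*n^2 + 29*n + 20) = n^2 + 6*n + 5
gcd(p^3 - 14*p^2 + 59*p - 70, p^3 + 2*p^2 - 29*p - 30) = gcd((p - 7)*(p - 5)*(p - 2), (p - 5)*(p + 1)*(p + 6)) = p - 5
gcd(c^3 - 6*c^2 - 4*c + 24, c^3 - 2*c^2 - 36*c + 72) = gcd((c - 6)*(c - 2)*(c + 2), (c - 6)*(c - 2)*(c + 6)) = c^2 - 8*c + 12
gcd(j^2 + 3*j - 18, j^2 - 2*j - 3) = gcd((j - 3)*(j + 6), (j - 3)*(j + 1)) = j - 3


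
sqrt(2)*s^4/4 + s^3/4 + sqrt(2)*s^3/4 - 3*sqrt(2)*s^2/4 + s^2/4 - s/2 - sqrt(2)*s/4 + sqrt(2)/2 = (s/2 + 1)*(s - 1)*(s - sqrt(2)/2)*(sqrt(2)*s/2 + 1)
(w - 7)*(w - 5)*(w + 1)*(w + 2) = w^4 - 9*w^3 + w^2 + 81*w + 70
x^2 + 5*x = x*(x + 5)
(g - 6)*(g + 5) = g^2 - g - 30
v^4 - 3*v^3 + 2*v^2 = v^2*(v - 2)*(v - 1)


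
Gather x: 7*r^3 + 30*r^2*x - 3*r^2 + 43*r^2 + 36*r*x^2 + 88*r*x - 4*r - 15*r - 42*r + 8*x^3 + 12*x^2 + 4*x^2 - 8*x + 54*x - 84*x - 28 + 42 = 7*r^3 + 40*r^2 - 61*r + 8*x^3 + x^2*(36*r + 16) + x*(30*r^2 + 88*r - 38) + 14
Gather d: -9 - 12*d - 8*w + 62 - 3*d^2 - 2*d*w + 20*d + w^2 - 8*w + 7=-3*d^2 + d*(8 - 2*w) + w^2 - 16*w + 60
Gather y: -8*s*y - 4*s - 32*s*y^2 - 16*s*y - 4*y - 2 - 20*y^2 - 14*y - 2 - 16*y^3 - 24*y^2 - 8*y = -4*s - 16*y^3 + y^2*(-32*s - 44) + y*(-24*s - 26) - 4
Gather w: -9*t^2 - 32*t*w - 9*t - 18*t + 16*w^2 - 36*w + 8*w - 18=-9*t^2 - 27*t + 16*w^2 + w*(-32*t - 28) - 18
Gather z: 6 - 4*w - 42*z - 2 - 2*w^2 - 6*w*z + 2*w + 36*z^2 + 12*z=-2*w^2 - 2*w + 36*z^2 + z*(-6*w - 30) + 4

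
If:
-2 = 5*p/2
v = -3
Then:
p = -4/5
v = -3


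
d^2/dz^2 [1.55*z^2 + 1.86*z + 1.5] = 3.10000000000000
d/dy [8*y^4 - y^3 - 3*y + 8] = 32*y^3 - 3*y^2 - 3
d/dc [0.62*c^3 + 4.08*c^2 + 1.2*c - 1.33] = 1.86*c^2 + 8.16*c + 1.2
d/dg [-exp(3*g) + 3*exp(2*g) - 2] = 3*(2 - exp(g))*exp(2*g)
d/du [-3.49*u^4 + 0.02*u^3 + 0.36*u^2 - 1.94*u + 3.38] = -13.96*u^3 + 0.06*u^2 + 0.72*u - 1.94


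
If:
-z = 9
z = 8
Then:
No Solution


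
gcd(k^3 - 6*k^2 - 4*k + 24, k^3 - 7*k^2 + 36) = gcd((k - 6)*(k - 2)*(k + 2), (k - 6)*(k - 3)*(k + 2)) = k^2 - 4*k - 12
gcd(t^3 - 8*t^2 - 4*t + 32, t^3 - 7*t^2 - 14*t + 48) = t^2 - 10*t + 16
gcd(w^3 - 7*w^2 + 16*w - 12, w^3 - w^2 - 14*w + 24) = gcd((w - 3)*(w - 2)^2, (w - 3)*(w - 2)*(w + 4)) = w^2 - 5*w + 6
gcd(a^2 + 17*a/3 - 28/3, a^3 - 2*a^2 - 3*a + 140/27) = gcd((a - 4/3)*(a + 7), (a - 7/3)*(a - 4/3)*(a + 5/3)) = a - 4/3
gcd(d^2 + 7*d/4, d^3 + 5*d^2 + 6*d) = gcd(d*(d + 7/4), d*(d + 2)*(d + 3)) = d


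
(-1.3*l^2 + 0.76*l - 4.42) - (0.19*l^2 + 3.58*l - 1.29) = -1.49*l^2 - 2.82*l - 3.13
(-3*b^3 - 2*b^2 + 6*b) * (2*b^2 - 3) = -6*b^5 - 4*b^4 + 21*b^3 + 6*b^2 - 18*b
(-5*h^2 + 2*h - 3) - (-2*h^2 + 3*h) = -3*h^2 - h - 3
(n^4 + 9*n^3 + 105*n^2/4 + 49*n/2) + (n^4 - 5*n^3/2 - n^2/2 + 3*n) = 2*n^4 + 13*n^3/2 + 103*n^2/4 + 55*n/2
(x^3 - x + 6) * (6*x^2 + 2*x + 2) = 6*x^5 + 2*x^4 - 4*x^3 + 34*x^2 + 10*x + 12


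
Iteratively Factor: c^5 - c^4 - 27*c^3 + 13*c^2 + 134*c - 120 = (c - 1)*(c^4 - 27*c^2 - 14*c + 120) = (c - 5)*(c - 1)*(c^3 + 5*c^2 - 2*c - 24) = (c - 5)*(c - 2)*(c - 1)*(c^2 + 7*c + 12) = (c - 5)*(c - 2)*(c - 1)*(c + 3)*(c + 4)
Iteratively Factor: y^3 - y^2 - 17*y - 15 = (y - 5)*(y^2 + 4*y + 3) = (y - 5)*(y + 3)*(y + 1)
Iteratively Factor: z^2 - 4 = (z + 2)*(z - 2)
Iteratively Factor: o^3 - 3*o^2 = (o)*(o^2 - 3*o) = o*(o - 3)*(o)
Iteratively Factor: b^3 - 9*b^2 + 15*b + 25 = (b - 5)*(b^2 - 4*b - 5) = (b - 5)^2*(b + 1)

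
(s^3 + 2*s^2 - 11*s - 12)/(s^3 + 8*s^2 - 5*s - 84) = (s + 1)/(s + 7)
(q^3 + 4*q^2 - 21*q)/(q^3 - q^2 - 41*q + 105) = q/(q - 5)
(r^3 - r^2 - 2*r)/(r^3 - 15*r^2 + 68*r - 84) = r*(r + 1)/(r^2 - 13*r + 42)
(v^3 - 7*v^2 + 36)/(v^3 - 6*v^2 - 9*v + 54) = (v + 2)/(v + 3)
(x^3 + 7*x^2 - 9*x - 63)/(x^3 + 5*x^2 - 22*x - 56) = (x^2 - 9)/(x^2 - 2*x - 8)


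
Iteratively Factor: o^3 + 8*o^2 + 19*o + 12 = (o + 1)*(o^2 + 7*o + 12) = (o + 1)*(o + 3)*(o + 4)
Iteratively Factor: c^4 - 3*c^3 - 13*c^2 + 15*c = (c - 1)*(c^3 - 2*c^2 - 15*c) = c*(c - 1)*(c^2 - 2*c - 15) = c*(c - 5)*(c - 1)*(c + 3)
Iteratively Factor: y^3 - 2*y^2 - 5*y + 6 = (y - 3)*(y^2 + y - 2) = (y - 3)*(y + 2)*(y - 1)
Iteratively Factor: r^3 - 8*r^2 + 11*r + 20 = (r + 1)*(r^2 - 9*r + 20) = (r - 5)*(r + 1)*(r - 4)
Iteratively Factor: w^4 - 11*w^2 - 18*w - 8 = (w + 1)*(w^3 - w^2 - 10*w - 8) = (w + 1)*(w + 2)*(w^2 - 3*w - 4) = (w + 1)^2*(w + 2)*(w - 4)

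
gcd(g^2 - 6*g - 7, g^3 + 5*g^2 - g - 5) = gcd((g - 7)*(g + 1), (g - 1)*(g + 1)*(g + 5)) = g + 1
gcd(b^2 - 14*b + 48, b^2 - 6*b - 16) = b - 8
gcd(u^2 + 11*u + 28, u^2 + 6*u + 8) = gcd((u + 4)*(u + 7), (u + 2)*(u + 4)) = u + 4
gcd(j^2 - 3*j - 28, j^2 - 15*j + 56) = j - 7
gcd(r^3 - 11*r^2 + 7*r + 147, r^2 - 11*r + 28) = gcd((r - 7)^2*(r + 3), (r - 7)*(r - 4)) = r - 7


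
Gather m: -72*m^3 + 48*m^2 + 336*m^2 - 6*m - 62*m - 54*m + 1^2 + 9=-72*m^3 + 384*m^2 - 122*m + 10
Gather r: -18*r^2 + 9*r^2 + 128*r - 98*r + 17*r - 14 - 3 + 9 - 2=-9*r^2 + 47*r - 10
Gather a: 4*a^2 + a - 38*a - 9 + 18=4*a^2 - 37*a + 9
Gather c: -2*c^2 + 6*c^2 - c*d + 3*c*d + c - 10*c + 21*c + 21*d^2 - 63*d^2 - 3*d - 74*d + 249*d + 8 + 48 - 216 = 4*c^2 + c*(2*d + 12) - 42*d^2 + 172*d - 160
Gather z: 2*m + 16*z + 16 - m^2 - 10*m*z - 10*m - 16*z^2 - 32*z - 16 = -m^2 - 8*m - 16*z^2 + z*(-10*m - 16)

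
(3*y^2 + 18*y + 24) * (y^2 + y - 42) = 3*y^4 + 21*y^3 - 84*y^2 - 732*y - 1008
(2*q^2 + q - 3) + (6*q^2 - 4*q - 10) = 8*q^2 - 3*q - 13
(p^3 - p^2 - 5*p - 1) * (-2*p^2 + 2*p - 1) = -2*p^5 + 4*p^4 + 7*p^3 - 7*p^2 + 3*p + 1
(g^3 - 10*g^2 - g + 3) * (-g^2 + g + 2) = -g^5 + 11*g^4 - 7*g^3 - 24*g^2 + g + 6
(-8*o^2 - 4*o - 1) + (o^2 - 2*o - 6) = -7*o^2 - 6*o - 7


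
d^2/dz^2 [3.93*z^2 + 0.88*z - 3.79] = 7.86000000000000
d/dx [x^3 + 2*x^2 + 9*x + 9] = 3*x^2 + 4*x + 9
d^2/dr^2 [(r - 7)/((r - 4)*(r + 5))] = 2*(r^3 - 21*r^2 + 39*r - 127)/(r^6 + 3*r^5 - 57*r^4 - 119*r^3 + 1140*r^2 + 1200*r - 8000)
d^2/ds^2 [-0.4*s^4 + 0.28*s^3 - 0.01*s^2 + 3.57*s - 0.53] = -4.8*s^2 + 1.68*s - 0.02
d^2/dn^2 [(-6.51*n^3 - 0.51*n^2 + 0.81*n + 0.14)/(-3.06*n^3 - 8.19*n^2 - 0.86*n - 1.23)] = (-316.748556*n^6 - 148.297392*n^5 - 439.610004*n^4 - 316.125408*n^3 - 11.478186*n^2 + 105.297192*n + 5.870342)/(28.652616*n^9 + 230.063652*n^8 + 639.916686*n^7 + 713.221767*n^6 + 364.798998*n^5 + 285.103989*n^4 + 66.50477*n^3 + 39.901077*n^2 + 3.903282*n + 1.860867)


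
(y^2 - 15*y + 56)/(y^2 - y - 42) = (y - 8)/(y + 6)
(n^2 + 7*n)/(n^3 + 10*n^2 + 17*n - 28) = n/(n^2 + 3*n - 4)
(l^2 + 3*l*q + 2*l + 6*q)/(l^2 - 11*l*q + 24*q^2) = (l^2 + 3*l*q + 2*l + 6*q)/(l^2 - 11*l*q + 24*q^2)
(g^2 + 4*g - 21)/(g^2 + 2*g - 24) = (g^2 + 4*g - 21)/(g^2 + 2*g - 24)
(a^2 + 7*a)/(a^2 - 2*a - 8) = a*(a + 7)/(a^2 - 2*a - 8)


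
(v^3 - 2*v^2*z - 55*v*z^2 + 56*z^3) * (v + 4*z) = v^4 + 2*v^3*z - 63*v^2*z^2 - 164*v*z^3 + 224*z^4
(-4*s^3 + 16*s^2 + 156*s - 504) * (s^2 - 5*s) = -4*s^5 + 36*s^4 + 76*s^3 - 1284*s^2 + 2520*s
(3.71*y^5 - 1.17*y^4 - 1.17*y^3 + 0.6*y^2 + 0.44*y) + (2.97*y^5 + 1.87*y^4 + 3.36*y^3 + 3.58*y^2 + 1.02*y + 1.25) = 6.68*y^5 + 0.7*y^4 + 2.19*y^3 + 4.18*y^2 + 1.46*y + 1.25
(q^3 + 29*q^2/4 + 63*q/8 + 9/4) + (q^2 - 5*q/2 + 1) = q^3 + 33*q^2/4 + 43*q/8 + 13/4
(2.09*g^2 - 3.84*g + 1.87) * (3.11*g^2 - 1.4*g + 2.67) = 6.4999*g^4 - 14.8684*g^3 + 16.772*g^2 - 12.8708*g + 4.9929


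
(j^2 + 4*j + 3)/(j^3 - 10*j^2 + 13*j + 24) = (j + 3)/(j^2 - 11*j + 24)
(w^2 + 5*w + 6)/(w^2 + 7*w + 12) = (w + 2)/(w + 4)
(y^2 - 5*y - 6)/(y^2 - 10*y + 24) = (y + 1)/(y - 4)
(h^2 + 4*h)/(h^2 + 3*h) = (h + 4)/(h + 3)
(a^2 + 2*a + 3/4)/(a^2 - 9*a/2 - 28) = (4*a^2 + 8*a + 3)/(2*(2*a^2 - 9*a - 56))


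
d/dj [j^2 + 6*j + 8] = 2*j + 6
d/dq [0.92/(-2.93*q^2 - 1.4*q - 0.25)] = (5.3912*q + 1.288)/(2.93*q^2 + 1.4*q + 0.25)^2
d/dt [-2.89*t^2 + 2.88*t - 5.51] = 2.88 - 5.78*t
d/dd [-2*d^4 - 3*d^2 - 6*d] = -8*d^3 - 6*d - 6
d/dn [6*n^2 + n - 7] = 12*n + 1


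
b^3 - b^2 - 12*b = b*(b - 4)*(b + 3)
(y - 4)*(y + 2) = y^2 - 2*y - 8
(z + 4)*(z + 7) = z^2 + 11*z + 28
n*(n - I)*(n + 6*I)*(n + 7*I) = n^4 + 12*I*n^3 - 29*n^2 + 42*I*n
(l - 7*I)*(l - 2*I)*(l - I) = l^3 - 10*I*l^2 - 23*l + 14*I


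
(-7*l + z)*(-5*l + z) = 35*l^2 - 12*l*z + z^2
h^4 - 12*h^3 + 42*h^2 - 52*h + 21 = (h - 7)*(h - 3)*(h - 1)^2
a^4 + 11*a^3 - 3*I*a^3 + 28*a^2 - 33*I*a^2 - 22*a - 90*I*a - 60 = (a + 5)*(a + 6)*(a - 2*I)*(a - I)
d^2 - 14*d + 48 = (d - 8)*(d - 6)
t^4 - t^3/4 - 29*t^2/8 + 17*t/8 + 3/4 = (t - 3/2)*(t - 1)*(t + 1/4)*(t + 2)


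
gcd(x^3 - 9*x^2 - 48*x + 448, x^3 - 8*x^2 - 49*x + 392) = x^2 - x - 56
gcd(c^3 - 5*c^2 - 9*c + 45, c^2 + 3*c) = c + 3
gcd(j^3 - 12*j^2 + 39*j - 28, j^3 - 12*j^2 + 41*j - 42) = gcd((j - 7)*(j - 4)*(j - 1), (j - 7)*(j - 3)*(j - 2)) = j - 7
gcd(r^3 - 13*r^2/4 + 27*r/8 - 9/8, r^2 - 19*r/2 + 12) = r - 3/2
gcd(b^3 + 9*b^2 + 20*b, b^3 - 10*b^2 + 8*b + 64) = 1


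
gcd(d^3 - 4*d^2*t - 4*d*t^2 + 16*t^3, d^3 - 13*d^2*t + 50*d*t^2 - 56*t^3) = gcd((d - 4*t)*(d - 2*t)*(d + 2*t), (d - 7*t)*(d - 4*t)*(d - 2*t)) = d^2 - 6*d*t + 8*t^2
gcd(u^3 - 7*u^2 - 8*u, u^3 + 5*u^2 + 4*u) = u^2 + u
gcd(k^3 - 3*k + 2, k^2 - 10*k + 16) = 1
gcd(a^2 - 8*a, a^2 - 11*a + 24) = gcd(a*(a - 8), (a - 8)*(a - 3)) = a - 8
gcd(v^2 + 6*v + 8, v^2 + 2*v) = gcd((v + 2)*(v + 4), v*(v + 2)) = v + 2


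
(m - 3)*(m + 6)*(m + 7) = m^3 + 10*m^2 + 3*m - 126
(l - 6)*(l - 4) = l^2 - 10*l + 24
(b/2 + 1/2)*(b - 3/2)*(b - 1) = b^3/2 - 3*b^2/4 - b/2 + 3/4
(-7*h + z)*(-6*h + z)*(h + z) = 42*h^3 + 29*h^2*z - 12*h*z^2 + z^3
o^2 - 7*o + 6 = (o - 6)*(o - 1)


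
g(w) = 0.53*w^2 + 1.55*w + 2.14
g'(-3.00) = -1.63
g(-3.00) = 2.26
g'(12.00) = 14.27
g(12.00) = 97.06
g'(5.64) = 7.53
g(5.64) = 27.74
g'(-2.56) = -1.16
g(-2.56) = 1.65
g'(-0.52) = 1.00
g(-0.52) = 1.48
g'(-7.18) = -6.06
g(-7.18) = 18.33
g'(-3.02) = -1.65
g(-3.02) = 2.29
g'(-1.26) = 0.21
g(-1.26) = 1.03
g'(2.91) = 4.63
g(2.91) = 11.14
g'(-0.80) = 0.70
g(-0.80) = 1.24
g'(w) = 1.06*w + 1.55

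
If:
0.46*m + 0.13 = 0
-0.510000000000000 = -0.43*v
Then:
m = -0.28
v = 1.19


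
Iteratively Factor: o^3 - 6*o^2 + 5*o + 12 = (o - 4)*(o^2 - 2*o - 3) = (o - 4)*(o + 1)*(o - 3)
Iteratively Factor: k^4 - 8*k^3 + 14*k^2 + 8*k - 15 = (k + 1)*(k^3 - 9*k^2 + 23*k - 15) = (k - 5)*(k + 1)*(k^2 - 4*k + 3) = (k - 5)*(k - 1)*(k + 1)*(k - 3)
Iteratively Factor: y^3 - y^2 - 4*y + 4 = (y - 2)*(y^2 + y - 2) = (y - 2)*(y + 2)*(y - 1)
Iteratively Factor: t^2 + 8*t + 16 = (t + 4)*(t + 4)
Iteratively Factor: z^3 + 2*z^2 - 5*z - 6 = (z + 1)*(z^2 + z - 6) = (z - 2)*(z + 1)*(z + 3)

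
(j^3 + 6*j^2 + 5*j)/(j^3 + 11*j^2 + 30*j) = (j + 1)/(j + 6)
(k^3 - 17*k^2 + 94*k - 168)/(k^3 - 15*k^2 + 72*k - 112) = (k - 6)/(k - 4)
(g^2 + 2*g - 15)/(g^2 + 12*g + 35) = (g - 3)/(g + 7)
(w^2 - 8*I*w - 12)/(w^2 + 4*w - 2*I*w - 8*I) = (w - 6*I)/(w + 4)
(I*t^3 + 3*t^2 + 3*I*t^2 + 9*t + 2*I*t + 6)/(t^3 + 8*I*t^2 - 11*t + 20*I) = (I*t^3 + 3*t^2*(1 + I) + t*(9 + 2*I) + 6)/(t^3 + 8*I*t^2 - 11*t + 20*I)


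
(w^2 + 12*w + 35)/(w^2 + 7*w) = (w + 5)/w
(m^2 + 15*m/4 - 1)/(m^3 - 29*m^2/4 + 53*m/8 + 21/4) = 2*(4*m^2 + 15*m - 4)/(8*m^3 - 58*m^2 + 53*m + 42)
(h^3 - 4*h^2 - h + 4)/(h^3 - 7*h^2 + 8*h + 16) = (h - 1)/(h - 4)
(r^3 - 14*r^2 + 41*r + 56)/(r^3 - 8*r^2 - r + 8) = (r - 7)/(r - 1)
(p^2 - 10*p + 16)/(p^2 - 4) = (p - 8)/(p + 2)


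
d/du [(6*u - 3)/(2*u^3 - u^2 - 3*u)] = 3*(-8*u^3 + 8*u^2 - 2*u - 3)/(u^2*(4*u^4 - 4*u^3 - 11*u^2 + 6*u + 9))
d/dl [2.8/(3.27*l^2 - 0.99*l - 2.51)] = (2.772 - 18.312*l)/(-3.27*l^2 + 0.99*l + 2.51)^2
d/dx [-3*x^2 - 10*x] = -6*x - 10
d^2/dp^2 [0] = 0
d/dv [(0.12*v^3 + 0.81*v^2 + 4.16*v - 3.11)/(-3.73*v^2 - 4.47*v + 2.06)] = (-0.4476*v^4 - 1.0728*v^3 + 12.6377*v^2 - 19.8634*v - 5.3321)/(13.9129*v^4 + 33.3462*v^3 + 4.6133*v^2 - 18.4164*v + 4.2436)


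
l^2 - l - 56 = (l - 8)*(l + 7)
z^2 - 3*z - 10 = (z - 5)*(z + 2)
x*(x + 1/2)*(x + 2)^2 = x^4 + 9*x^3/2 + 6*x^2 + 2*x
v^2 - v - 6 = (v - 3)*(v + 2)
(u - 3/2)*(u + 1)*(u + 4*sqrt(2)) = u^3 - u^2/2 + 4*sqrt(2)*u^2 - 2*sqrt(2)*u - 3*u/2 - 6*sqrt(2)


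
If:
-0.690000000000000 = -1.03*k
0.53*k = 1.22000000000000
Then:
No Solution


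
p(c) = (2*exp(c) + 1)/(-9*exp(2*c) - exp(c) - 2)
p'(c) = (2*exp(c) + 1)*(18*exp(2*c) + exp(c))/(-9*exp(2*c) - exp(c) - 2)^2 + 2*exp(c)/(-9*exp(2*c) - exp(c) - 2) = ((2*exp(c) + 1)*(18*exp(c) + 1) - 18*exp(2*c) - 2*exp(c) - 4)*exp(c)/(9*exp(2*c) + exp(c) + 2)^2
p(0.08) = -0.23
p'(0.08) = 0.22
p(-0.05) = -0.26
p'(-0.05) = 0.23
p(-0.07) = -0.27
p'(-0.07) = 0.24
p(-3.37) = -0.52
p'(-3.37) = -0.02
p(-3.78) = -0.52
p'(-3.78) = -0.01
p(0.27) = -0.19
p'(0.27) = 0.19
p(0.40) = -0.17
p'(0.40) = 0.17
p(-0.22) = -0.30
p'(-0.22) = 0.25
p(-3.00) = -0.53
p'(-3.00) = -0.02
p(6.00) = 0.00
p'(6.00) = 0.00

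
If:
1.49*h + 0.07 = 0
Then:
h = -0.05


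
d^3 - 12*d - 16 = (d - 4)*(d + 2)^2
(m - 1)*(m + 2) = m^2 + m - 2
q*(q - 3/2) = q^2 - 3*q/2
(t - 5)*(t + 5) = t^2 - 25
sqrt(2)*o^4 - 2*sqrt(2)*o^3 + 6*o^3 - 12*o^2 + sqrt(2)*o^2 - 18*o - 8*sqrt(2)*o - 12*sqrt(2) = (o - 3)*(o + sqrt(2))*(o + 2*sqrt(2))*(sqrt(2)*o + sqrt(2))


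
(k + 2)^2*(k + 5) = k^3 + 9*k^2 + 24*k + 20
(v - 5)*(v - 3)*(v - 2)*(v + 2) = v^4 - 8*v^3 + 11*v^2 + 32*v - 60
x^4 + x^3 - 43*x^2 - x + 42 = (x - 6)*(x - 1)*(x + 1)*(x + 7)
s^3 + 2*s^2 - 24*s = s*(s - 4)*(s + 6)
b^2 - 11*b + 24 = (b - 8)*(b - 3)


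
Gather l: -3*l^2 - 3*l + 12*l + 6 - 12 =-3*l^2 + 9*l - 6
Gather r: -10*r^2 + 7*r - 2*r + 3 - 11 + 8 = -10*r^2 + 5*r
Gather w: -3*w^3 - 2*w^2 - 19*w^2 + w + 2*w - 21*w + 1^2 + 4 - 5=-3*w^3 - 21*w^2 - 18*w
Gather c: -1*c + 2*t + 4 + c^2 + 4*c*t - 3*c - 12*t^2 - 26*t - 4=c^2 + c*(4*t - 4) - 12*t^2 - 24*t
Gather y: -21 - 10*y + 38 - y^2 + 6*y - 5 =-y^2 - 4*y + 12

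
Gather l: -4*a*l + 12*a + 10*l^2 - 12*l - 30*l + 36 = 12*a + 10*l^2 + l*(-4*a - 42) + 36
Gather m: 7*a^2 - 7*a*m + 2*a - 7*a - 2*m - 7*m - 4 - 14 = 7*a^2 - 5*a + m*(-7*a - 9) - 18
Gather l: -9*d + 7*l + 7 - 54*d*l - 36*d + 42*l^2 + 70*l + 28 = -45*d + 42*l^2 + l*(77 - 54*d) + 35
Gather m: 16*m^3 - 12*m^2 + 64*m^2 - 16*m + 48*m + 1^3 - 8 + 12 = 16*m^3 + 52*m^2 + 32*m + 5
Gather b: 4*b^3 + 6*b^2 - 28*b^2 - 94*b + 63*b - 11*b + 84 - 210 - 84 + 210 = 4*b^3 - 22*b^2 - 42*b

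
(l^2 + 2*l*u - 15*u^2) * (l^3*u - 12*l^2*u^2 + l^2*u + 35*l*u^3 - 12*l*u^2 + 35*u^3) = l^5*u - 10*l^4*u^2 + l^4*u - 4*l^3*u^3 - 10*l^3*u^2 + 250*l^2*u^4 - 4*l^2*u^3 - 525*l*u^5 + 250*l*u^4 - 525*u^5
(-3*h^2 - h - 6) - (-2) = -3*h^2 - h - 4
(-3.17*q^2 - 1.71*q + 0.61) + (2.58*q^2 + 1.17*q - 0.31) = -0.59*q^2 - 0.54*q + 0.3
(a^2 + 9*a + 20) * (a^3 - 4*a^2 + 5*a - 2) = a^5 + 5*a^4 - 11*a^3 - 37*a^2 + 82*a - 40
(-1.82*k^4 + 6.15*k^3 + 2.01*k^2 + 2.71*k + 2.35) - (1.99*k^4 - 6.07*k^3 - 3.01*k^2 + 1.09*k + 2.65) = -3.81*k^4 + 12.22*k^3 + 5.02*k^2 + 1.62*k - 0.3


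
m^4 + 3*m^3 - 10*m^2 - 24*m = m*(m - 3)*(m + 2)*(m + 4)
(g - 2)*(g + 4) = g^2 + 2*g - 8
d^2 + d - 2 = (d - 1)*(d + 2)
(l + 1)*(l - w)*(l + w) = l^3 + l^2 - l*w^2 - w^2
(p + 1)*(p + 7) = p^2 + 8*p + 7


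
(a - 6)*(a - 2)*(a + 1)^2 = a^4 - 6*a^3 - 3*a^2 + 16*a + 12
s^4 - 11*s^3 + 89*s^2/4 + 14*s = s*(s - 8)*(s - 7/2)*(s + 1/2)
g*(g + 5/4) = g^2 + 5*g/4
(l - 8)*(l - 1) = l^2 - 9*l + 8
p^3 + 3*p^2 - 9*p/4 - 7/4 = (p - 1)*(p + 1/2)*(p + 7/2)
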